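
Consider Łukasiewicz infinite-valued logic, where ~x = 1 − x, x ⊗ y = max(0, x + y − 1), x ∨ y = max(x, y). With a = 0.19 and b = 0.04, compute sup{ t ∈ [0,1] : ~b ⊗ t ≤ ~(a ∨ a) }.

0.85

~b = 1 − 0.04 = 0.96
So the left factor is ~b = 0.96.
a ∨ a = max(0.19, 0.19) = 0.19
~(a ∨ a) = 1 − 0.19 = 0.81
So the right-hand bound is ~(a ∨ a) = 0.81.
The residuum of the Łukasiewicz t-norm gives the supremum: min(1, 1 − 0.96 + 0.81).
1 − 0.96 + 0.81 = 0.85, so t = min(1, 0.85) = 0.85.
Check: 0.96 ⊗ 0.85 = max(0, 0.81) = 0.81 ≤ 0.81.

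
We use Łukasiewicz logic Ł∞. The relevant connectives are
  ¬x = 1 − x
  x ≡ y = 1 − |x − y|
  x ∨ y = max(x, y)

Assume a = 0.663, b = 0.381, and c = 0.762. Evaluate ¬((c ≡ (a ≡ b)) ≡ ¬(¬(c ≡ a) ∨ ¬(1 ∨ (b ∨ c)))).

0.055

a ≡ b = 1 − |0.663 − 0.381| = 1 − 0.282 = 0.718
c ≡ (a ≡ b) = 1 − |0.762 − 0.718| = 1 − 0.044 = 0.956
c ≡ a = 1 − |0.762 − 0.663| = 1 − 0.099 = 0.901
¬(c ≡ a) = 1 − 0.901 = 0.099
b ∨ c = max(0.381, 0.762) = 0.762
1 ∨ (b ∨ c) = max(1.000, 0.762) = 1.000
¬(1 ∨ (b ∨ c)) = 1 − 1.000 = 0.000
¬(c ≡ a) ∨ ¬(1 ∨ (b ∨ c)) = max(0.099, 0.000) = 0.099
¬(¬(c ≡ a) ∨ ¬(1 ∨ (b ∨ c))) = 1 − 0.099 = 0.901
(c ≡ (a ≡ b)) ≡ ¬(¬(c ≡ a) ∨ ¬(1 ∨ (b ∨ c))) = 1 − |0.956 − 0.901| = 1 − 0.055 = 0.945
¬((c ≡ (a ≡ b)) ≡ ¬(¬(c ≡ a) ∨ ¬(1 ∨ (b ∨ c)))) = 1 − 0.945 = 0.055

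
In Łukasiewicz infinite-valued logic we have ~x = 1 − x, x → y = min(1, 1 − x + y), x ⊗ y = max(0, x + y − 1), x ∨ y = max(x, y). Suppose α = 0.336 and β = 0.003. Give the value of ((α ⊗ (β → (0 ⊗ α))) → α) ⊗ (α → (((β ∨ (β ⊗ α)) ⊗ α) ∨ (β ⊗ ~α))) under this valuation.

0 ⊗ α = max(0, 0.000 + 0.336 − 1) = max(0, -0.664) = 0.000
β → (0 ⊗ α) = min(1, 1 − 0.003 + 0.000) = min(1, 0.997) = 0.997
α ⊗ (β → (0 ⊗ α)) = max(0, 0.336 + 0.997 − 1) = max(0, 0.333) = 0.333
(α ⊗ (β → (0 ⊗ α))) → α = min(1, 1 − 0.333 + 0.336) = min(1, 1.003) = 1.000
β ⊗ α = max(0, 0.003 + 0.336 − 1) = max(0, -0.661) = 0.000
β ∨ (β ⊗ α) = max(0.003, 0.000) = 0.003
(β ∨ (β ⊗ α)) ⊗ α = max(0, 0.003 + 0.336 − 1) = max(0, -0.661) = 0.000
~α = 1 − 0.336 = 0.664
β ⊗ ~α = max(0, 0.003 + 0.664 − 1) = max(0, -0.333) = 0.000
((β ∨ (β ⊗ α)) ⊗ α) ∨ (β ⊗ ~α) = max(0.000, 0.000) = 0.000
α → (((β ∨ (β ⊗ α)) ⊗ α) ∨ (β ⊗ ~α)) = min(1, 1 − 0.336 + 0.000) = min(1, 0.664) = 0.664
((α ⊗ (β → (0 ⊗ α))) → α) ⊗ (α → (((β ∨ (β ⊗ α)) ⊗ α) ∨ (β ⊗ ~α))) = max(0, 1.000 + 0.664 − 1) = max(0, 0.664) = 0.664

0.664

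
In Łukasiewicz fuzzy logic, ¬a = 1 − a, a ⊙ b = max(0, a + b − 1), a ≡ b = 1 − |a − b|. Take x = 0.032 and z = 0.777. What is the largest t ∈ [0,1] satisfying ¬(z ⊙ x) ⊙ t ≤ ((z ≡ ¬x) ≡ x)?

z ⊙ x = max(0, 0.777 + 0.032 − 1) = max(0, -0.191) = 0.000
¬(z ⊙ x) = 1 − 0.000 = 1.000
So the left factor is ¬(z ⊙ x) = 1.000.
¬x = 1 − 0.032 = 0.968
z ≡ ¬x = 1 − |0.777 − 0.968| = 1 − 0.191 = 0.809
(z ≡ ¬x) ≡ x = 1 − |0.809 − 0.032| = 1 − 0.777 = 0.223
So the right-hand bound is (z ≡ ¬x) ≡ x = 0.223.
The residuum of the Łukasiewicz t-norm gives the supremum: min(1, 1 − 1.000 + 0.223).
1 − 1.000 + 0.223 = 0.223, so t = min(1, 0.223) = 0.223.
Check: 1.000 ⊙ 0.223 = max(0, 0.223) = 0.223 ≤ 0.223.

0.223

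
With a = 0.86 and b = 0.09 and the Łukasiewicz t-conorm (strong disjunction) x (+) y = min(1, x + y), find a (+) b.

0.95

a (+) b = min(1, 0.86 + 0.09) = min(1, 0.95) = 0.95
For comparison, the Gödel t-conorm max(x, y) would give 0.86.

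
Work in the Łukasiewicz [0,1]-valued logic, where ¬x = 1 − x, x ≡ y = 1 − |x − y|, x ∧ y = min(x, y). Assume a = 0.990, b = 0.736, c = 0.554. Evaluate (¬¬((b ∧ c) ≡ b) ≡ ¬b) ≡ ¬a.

0.564

b ∧ c = min(0.736, 0.554) = 0.554
(b ∧ c) ≡ b = 1 − |0.554 − 0.736| = 1 − 0.182 = 0.818
¬((b ∧ c) ≡ b) = 1 − 0.818 = 0.182
¬¬((b ∧ c) ≡ b) = 1 − 0.182 = 0.818
¬b = 1 − 0.736 = 0.264
¬¬((b ∧ c) ≡ b) ≡ ¬b = 1 − |0.818 − 0.264| = 1 − 0.554 = 0.446
¬a = 1 − 0.990 = 0.010
(¬¬((b ∧ c) ≡ b) ≡ ¬b) ≡ ¬a = 1 − |0.446 − 0.010| = 1 − 0.436 = 0.564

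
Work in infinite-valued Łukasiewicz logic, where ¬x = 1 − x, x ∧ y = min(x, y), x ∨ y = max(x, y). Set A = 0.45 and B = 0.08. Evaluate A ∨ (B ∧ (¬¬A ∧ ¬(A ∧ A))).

0.45

¬A = 1 − 0.45 = 0.55
¬¬A = 1 − 0.55 = 0.45
A ∧ A = min(0.45, 0.45) = 0.45
¬(A ∧ A) = 1 − 0.45 = 0.55
¬¬A ∧ ¬(A ∧ A) = min(0.45, 0.55) = 0.45
B ∧ (¬¬A ∧ ¬(A ∧ A)) = min(0.08, 0.45) = 0.08
A ∨ (B ∧ (¬¬A ∧ ¬(A ∧ A))) = max(0.45, 0.08) = 0.45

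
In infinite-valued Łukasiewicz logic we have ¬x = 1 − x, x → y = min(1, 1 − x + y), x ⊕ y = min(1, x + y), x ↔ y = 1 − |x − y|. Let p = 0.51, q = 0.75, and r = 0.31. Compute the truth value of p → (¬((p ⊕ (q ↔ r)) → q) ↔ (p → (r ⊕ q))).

q ↔ r = 1 − |0.75 − 0.31| = 1 − 0.44 = 0.56
p ⊕ (q ↔ r) = min(1, 0.51 + 0.56) = min(1, 1.07) = 1.00
(p ⊕ (q ↔ r)) → q = min(1, 1 − 1.00 + 0.75) = min(1, 0.75) = 0.75
¬((p ⊕ (q ↔ r)) → q) = 1 − 0.75 = 0.25
r ⊕ q = min(1, 0.31 + 0.75) = min(1, 1.06) = 1.00
p → (r ⊕ q) = min(1, 1 − 0.51 + 1.00) = min(1, 1.49) = 1.00
¬((p ⊕ (q ↔ r)) → q) ↔ (p → (r ⊕ q)) = 1 − |0.25 − 1.00| = 1 − 0.75 = 0.25
p → (¬((p ⊕ (q ↔ r)) → q) ↔ (p → (r ⊕ q))) = min(1, 1 − 0.51 + 0.25) = min(1, 0.74) = 0.74

0.74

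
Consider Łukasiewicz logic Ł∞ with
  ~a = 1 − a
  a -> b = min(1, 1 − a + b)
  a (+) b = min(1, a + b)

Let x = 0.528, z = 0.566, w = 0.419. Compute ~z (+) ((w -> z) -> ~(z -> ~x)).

0.528

~z = 1 − 0.566 = 0.434
w -> z = min(1, 1 − 0.419 + 0.566) = min(1, 1.147) = 1.000
~x = 1 − 0.528 = 0.472
z -> ~x = min(1, 1 − 0.566 + 0.472) = min(1, 0.906) = 0.906
~(z -> ~x) = 1 − 0.906 = 0.094
(w -> z) -> ~(z -> ~x) = min(1, 1 − 1.000 + 0.094) = min(1, 0.094) = 0.094
~z (+) ((w -> z) -> ~(z -> ~x)) = min(1, 0.434 + 0.094) = min(1, 0.528) = 0.528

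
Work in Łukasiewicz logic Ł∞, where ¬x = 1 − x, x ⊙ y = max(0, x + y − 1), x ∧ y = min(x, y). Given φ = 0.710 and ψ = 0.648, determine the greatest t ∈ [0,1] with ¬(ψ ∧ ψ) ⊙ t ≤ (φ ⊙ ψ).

1.000

ψ ∧ ψ = min(0.648, 0.648) = 0.648
¬(ψ ∧ ψ) = 1 − 0.648 = 0.352
So the left factor is ¬(ψ ∧ ψ) = 0.352.
φ ⊙ ψ = max(0, 0.710 + 0.648 − 1) = max(0, 0.358) = 0.358
So the right-hand bound is φ ⊙ ψ = 0.358.
The residuum of the Łukasiewicz t-norm gives the supremum: min(1, 1 − 0.352 + 0.358).
1 − 0.352 + 0.358 = 1.006, so t = min(1, 1.006) = 1.000.
Check: 0.352 ⊙ 1.000 = max(0, 0.352) = 0.352 ≤ 0.358.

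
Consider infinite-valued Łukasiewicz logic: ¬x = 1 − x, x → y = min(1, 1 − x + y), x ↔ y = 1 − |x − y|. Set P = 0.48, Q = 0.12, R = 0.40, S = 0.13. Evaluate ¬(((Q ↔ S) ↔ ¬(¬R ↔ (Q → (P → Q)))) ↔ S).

0.28

Q ↔ S = 1 − |0.12 − 0.13| = 1 − 0.01 = 0.99
¬R = 1 − 0.40 = 0.60
P → Q = min(1, 1 − 0.48 + 0.12) = min(1, 0.64) = 0.64
Q → (P → Q) = min(1, 1 − 0.12 + 0.64) = min(1, 1.52) = 1.00
¬R ↔ (Q → (P → Q)) = 1 − |0.60 − 1.00| = 1 − 0.40 = 0.60
¬(¬R ↔ (Q → (P → Q))) = 1 − 0.60 = 0.40
(Q ↔ S) ↔ ¬(¬R ↔ (Q → (P → Q))) = 1 − |0.99 − 0.40| = 1 − 0.59 = 0.41
((Q ↔ S) ↔ ¬(¬R ↔ (Q → (P → Q)))) ↔ S = 1 − |0.41 − 0.13| = 1 − 0.28 = 0.72
¬(((Q ↔ S) ↔ ¬(¬R ↔ (Q → (P → Q)))) ↔ S) = 1 − 0.72 = 0.28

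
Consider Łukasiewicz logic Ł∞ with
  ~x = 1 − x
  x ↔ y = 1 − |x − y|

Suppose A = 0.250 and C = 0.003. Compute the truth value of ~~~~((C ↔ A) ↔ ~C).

C ↔ A = 1 − |0.003 − 0.250| = 1 − 0.247 = 0.753
~C = 1 − 0.003 = 0.997
(C ↔ A) ↔ ~C = 1 − |0.753 − 0.997| = 1 − 0.244 = 0.756
~((C ↔ A) ↔ ~C) = 1 − 0.756 = 0.244
~~((C ↔ A) ↔ ~C) = 1 − 0.244 = 0.756
~~~((C ↔ A) ↔ ~C) = 1 − 0.756 = 0.244
~~~~((C ↔ A) ↔ ~C) = 1 − 0.244 = 0.756

0.756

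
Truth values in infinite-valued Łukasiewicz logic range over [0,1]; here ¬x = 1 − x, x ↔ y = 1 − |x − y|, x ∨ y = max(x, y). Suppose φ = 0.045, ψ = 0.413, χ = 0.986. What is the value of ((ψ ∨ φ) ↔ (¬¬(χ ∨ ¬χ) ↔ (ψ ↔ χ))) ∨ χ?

0.986

ψ ∨ φ = max(0.413, 0.045) = 0.413
¬χ = 1 − 0.986 = 0.014
χ ∨ ¬χ = max(0.986, 0.014) = 0.986
¬(χ ∨ ¬χ) = 1 − 0.986 = 0.014
¬¬(χ ∨ ¬χ) = 1 − 0.014 = 0.986
ψ ↔ χ = 1 − |0.413 − 0.986| = 1 − 0.573 = 0.427
¬¬(χ ∨ ¬χ) ↔ (ψ ↔ χ) = 1 − |0.986 − 0.427| = 1 − 0.559 = 0.441
(ψ ∨ φ) ↔ (¬¬(χ ∨ ¬χ) ↔ (ψ ↔ χ)) = 1 − |0.413 − 0.441| = 1 − 0.028 = 0.972
((ψ ∨ φ) ↔ (¬¬(χ ∨ ¬χ) ↔ (ψ ↔ χ))) ∨ χ = max(0.972, 0.986) = 0.986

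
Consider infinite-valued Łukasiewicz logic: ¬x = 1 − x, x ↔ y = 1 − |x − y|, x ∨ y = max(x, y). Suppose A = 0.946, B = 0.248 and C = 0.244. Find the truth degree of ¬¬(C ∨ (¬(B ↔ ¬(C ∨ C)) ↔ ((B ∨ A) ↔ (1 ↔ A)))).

0.508

C ∨ C = max(0.244, 0.244) = 0.244
¬(C ∨ C) = 1 − 0.244 = 0.756
B ↔ ¬(C ∨ C) = 1 − |0.248 − 0.756| = 1 − 0.508 = 0.492
¬(B ↔ ¬(C ∨ C)) = 1 − 0.492 = 0.508
B ∨ A = max(0.248, 0.946) = 0.946
1 ↔ A = 1 − |1.000 − 0.946| = 1 − 0.054 = 0.946
(B ∨ A) ↔ (1 ↔ A) = 1 − |0.946 − 0.946| = 1 − 0.000 = 1.000
¬(B ↔ ¬(C ∨ C)) ↔ ((B ∨ A) ↔ (1 ↔ A)) = 1 − |0.508 − 1.000| = 1 − 0.492 = 0.508
C ∨ (¬(B ↔ ¬(C ∨ C)) ↔ ((B ∨ A) ↔ (1 ↔ A))) = max(0.244, 0.508) = 0.508
¬(C ∨ (¬(B ↔ ¬(C ∨ C)) ↔ ((B ∨ A) ↔ (1 ↔ A)))) = 1 − 0.508 = 0.492
¬¬(C ∨ (¬(B ↔ ¬(C ∨ C)) ↔ ((B ∨ A) ↔ (1 ↔ A)))) = 1 − 0.492 = 0.508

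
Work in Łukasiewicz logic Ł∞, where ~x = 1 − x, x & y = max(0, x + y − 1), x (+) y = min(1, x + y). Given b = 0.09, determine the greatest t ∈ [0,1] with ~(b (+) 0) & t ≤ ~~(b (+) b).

0.27

b (+) 0 = min(1, 0.09 + 0.00) = min(1, 0.09) = 0.09
~(b (+) 0) = 1 − 0.09 = 0.91
So the left factor is ~(b (+) 0) = 0.91.
b (+) b = min(1, 0.09 + 0.09) = min(1, 0.18) = 0.18
~(b (+) b) = 1 − 0.18 = 0.82
~~(b (+) b) = 1 − 0.82 = 0.18
So the right-hand bound is ~~(b (+) b) = 0.18.
The residuum of the Łukasiewicz t-norm gives the supremum: min(1, 1 − 0.91 + 0.18).
1 − 0.91 + 0.18 = 0.27, so t = min(1, 0.27) = 0.27.
Check: 0.91 & 0.27 = max(0, 0.18) = 0.18 ≤ 0.18.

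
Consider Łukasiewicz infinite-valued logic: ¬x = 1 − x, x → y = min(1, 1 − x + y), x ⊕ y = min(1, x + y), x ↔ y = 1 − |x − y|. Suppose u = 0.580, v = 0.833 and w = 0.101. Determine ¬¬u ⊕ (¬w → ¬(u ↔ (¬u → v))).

¬u = 1 − 0.580 = 0.420
¬¬u = 1 − 0.420 = 0.580
¬w = 1 − 0.101 = 0.899
¬u → v = min(1, 1 − 0.420 + 0.833) = min(1, 1.413) = 1.000
u ↔ (¬u → v) = 1 − |0.580 − 1.000| = 1 − 0.420 = 0.580
¬(u ↔ (¬u → v)) = 1 − 0.580 = 0.420
¬w → ¬(u ↔ (¬u → v)) = min(1, 1 − 0.899 + 0.420) = min(1, 0.521) = 0.521
¬¬u ⊕ (¬w → ¬(u ↔ (¬u → v))) = min(1, 0.580 + 0.521) = min(1, 1.101) = 1.000

1.000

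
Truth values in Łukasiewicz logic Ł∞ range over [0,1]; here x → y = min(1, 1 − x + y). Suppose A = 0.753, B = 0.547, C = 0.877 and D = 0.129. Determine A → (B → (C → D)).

C → D = min(1, 1 − 0.877 + 0.129) = min(1, 0.252) = 0.252
B → (C → D) = min(1, 1 − 0.547 + 0.252) = min(1, 0.705) = 0.705
A → (B → (C → D)) = min(1, 1 − 0.753 + 0.705) = min(1, 0.952) = 0.952

0.952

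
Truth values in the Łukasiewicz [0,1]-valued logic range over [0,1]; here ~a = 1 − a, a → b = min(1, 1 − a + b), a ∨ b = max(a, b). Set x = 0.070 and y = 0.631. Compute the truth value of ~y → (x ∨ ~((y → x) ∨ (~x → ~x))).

~y = 1 − 0.631 = 0.369
y → x = min(1, 1 − 0.631 + 0.070) = min(1, 0.439) = 0.439
~x = 1 − 0.070 = 0.930
~x → ~x = min(1, 1 − 0.930 + 0.930) = min(1, 1.000) = 1.000
(y → x) ∨ (~x → ~x) = max(0.439, 1.000) = 1.000
~((y → x) ∨ (~x → ~x)) = 1 − 1.000 = 0.000
x ∨ ~((y → x) ∨ (~x → ~x)) = max(0.070, 0.000) = 0.070
~y → (x ∨ ~((y → x) ∨ (~x → ~x))) = min(1, 1 − 0.369 + 0.070) = min(1, 0.701) = 0.701

0.701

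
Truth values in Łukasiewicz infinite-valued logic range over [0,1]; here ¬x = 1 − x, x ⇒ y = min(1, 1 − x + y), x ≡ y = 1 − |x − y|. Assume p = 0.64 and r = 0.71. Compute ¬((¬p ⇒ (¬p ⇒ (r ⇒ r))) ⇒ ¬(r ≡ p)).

0.93

¬p = 1 − 0.64 = 0.36
r ⇒ r = min(1, 1 − 0.71 + 0.71) = min(1, 1.00) = 1.00
¬p ⇒ (r ⇒ r) = min(1, 1 − 0.36 + 1.00) = min(1, 1.64) = 1.00
¬p ⇒ (¬p ⇒ (r ⇒ r)) = min(1, 1 − 0.36 + 1.00) = min(1, 1.64) = 1.00
r ≡ p = 1 − |0.71 − 0.64| = 1 − 0.07 = 0.93
¬(r ≡ p) = 1 − 0.93 = 0.07
(¬p ⇒ (¬p ⇒ (r ⇒ r))) ⇒ ¬(r ≡ p) = min(1, 1 − 1.00 + 0.07) = min(1, 0.07) = 0.07
¬((¬p ⇒ (¬p ⇒ (r ⇒ r))) ⇒ ¬(r ≡ p)) = 1 − 0.07 = 0.93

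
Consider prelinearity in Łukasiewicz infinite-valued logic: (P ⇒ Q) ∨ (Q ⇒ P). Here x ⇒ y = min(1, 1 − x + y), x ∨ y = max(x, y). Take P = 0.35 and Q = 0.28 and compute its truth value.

P ⇒ Q = min(1, 1 − 0.35 + 0.28) = min(1, 0.93) = 0.93
Q ⇒ P = min(1, 1 − 0.28 + 0.35) = min(1, 1.07) = 1.00
(P ⇒ Q) ∨ (Q ⇒ P) = max(0.93, 1.00) = 1.00
(As expected: a Ł∞-tautology — holds in every MV-chain.)

1.00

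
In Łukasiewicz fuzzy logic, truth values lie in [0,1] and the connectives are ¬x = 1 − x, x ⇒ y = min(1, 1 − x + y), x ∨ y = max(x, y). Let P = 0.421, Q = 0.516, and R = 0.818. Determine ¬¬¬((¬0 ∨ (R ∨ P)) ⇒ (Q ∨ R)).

0.182

¬0 = 1 − 0.000 = 1.000
R ∨ P = max(0.818, 0.421) = 0.818
¬0 ∨ (R ∨ P) = max(1.000, 0.818) = 1.000
Q ∨ R = max(0.516, 0.818) = 0.818
(¬0 ∨ (R ∨ P)) ⇒ (Q ∨ R) = min(1, 1 − 1.000 + 0.818) = min(1, 0.818) = 0.818
¬((¬0 ∨ (R ∨ P)) ⇒ (Q ∨ R)) = 1 − 0.818 = 0.182
¬¬((¬0 ∨ (R ∨ P)) ⇒ (Q ∨ R)) = 1 − 0.182 = 0.818
¬¬¬((¬0 ∨ (R ∨ P)) ⇒ (Q ∨ R)) = 1 − 0.818 = 0.182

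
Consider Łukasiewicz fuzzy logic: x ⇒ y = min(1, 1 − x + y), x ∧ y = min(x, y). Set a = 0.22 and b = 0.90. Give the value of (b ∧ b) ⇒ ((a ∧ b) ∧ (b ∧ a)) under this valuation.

0.32

b ∧ b = min(0.90, 0.90) = 0.90
a ∧ b = min(0.22, 0.90) = 0.22
b ∧ a = min(0.90, 0.22) = 0.22
(a ∧ b) ∧ (b ∧ a) = min(0.22, 0.22) = 0.22
(b ∧ b) ⇒ ((a ∧ b) ∧ (b ∧ a)) = min(1, 1 − 0.90 + 0.22) = min(1, 0.32) = 0.32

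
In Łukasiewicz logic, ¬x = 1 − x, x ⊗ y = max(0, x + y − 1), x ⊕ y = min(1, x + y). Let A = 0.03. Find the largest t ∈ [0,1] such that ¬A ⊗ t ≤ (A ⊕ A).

0.09

¬A = 1 − 0.03 = 0.97
So the left factor is ¬A = 0.97.
A ⊕ A = min(1, 0.03 + 0.03) = min(1, 0.06) = 0.06
So the right-hand bound is A ⊕ A = 0.06.
The residuum of the Łukasiewicz t-norm gives the supremum: min(1, 1 − 0.97 + 0.06).
1 − 0.97 + 0.06 = 0.09, so t = min(1, 0.09) = 0.09.
Check: 0.97 ⊗ 0.09 = max(0, 0.06) = 0.06 ≤ 0.06.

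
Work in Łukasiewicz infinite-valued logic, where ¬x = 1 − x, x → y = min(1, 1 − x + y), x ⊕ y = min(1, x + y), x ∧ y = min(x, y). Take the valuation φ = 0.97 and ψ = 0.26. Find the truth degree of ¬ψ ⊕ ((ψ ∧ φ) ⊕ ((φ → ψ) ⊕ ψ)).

1.00

¬ψ = 1 − 0.26 = 0.74
ψ ∧ φ = min(0.26, 0.97) = 0.26
φ → ψ = min(1, 1 − 0.97 + 0.26) = min(1, 0.29) = 0.29
(φ → ψ) ⊕ ψ = min(1, 0.29 + 0.26) = min(1, 0.55) = 0.55
(ψ ∧ φ) ⊕ ((φ → ψ) ⊕ ψ) = min(1, 0.26 + 0.55) = min(1, 0.81) = 0.81
¬ψ ⊕ ((ψ ∧ φ) ⊕ ((φ → ψ) ⊕ ψ)) = min(1, 0.74 + 0.81) = min(1, 1.55) = 1.00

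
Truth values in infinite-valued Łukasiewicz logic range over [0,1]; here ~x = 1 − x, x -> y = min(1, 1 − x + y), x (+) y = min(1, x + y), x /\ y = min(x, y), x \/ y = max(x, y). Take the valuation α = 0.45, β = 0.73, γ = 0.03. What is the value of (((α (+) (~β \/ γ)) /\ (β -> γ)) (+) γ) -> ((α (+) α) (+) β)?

~β = 1 − 0.73 = 0.27
~β \/ γ = max(0.27, 0.03) = 0.27
α (+) (~β \/ γ) = min(1, 0.45 + 0.27) = min(1, 0.72) = 0.72
β -> γ = min(1, 1 − 0.73 + 0.03) = min(1, 0.30) = 0.30
(α (+) (~β \/ γ)) /\ (β -> γ) = min(0.72, 0.30) = 0.30
((α (+) (~β \/ γ)) /\ (β -> γ)) (+) γ = min(1, 0.30 + 0.03) = min(1, 0.33) = 0.33
α (+) α = min(1, 0.45 + 0.45) = min(1, 0.90) = 0.90
(α (+) α) (+) β = min(1, 0.90 + 0.73) = min(1, 1.63) = 1.00
(((α (+) (~β \/ γ)) /\ (β -> γ)) (+) γ) -> ((α (+) α) (+) β) = min(1, 1 − 0.33 + 1.00) = min(1, 1.67) = 1.00

1.00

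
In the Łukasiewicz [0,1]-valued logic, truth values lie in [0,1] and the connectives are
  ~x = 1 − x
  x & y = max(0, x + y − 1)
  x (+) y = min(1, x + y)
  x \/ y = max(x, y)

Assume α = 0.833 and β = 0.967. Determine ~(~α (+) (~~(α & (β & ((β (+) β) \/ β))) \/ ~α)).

~α = 1 − 0.833 = 0.167
β (+) β = min(1, 0.967 + 0.967) = min(1, 1.934) = 1.000
(β (+) β) \/ β = max(1.000, 0.967) = 1.000
β & ((β (+) β) \/ β) = max(0, 0.967 + 1.000 − 1) = max(0, 0.967) = 0.967
α & (β & ((β (+) β) \/ β)) = max(0, 0.833 + 0.967 − 1) = max(0, 0.800) = 0.800
~(α & (β & ((β (+) β) \/ β))) = 1 − 0.800 = 0.200
~~(α & (β & ((β (+) β) \/ β))) = 1 − 0.200 = 0.800
~~(α & (β & ((β (+) β) \/ β))) \/ ~α = max(0.800, 0.167) = 0.800
~α (+) (~~(α & (β & ((β (+) β) \/ β))) \/ ~α) = min(1, 0.167 + 0.800) = min(1, 0.967) = 0.967
~(~α (+) (~~(α & (β & ((β (+) β) \/ β))) \/ ~α)) = 1 − 0.967 = 0.033

0.033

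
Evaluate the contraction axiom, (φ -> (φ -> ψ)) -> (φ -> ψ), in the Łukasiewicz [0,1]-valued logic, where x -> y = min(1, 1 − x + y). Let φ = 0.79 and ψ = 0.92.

φ -> ψ = min(1, 1 − 0.79 + 0.92) = min(1, 1.13) = 1.00
φ -> (φ -> ψ) = min(1, 1 − 0.79 + 1.00) = min(1, 1.21) = 1.00
(φ -> (φ -> ψ)) -> (φ -> ψ) = min(1, 1 − 1.00 + 1.00) = min(1, 1.00) = 1.00

1.00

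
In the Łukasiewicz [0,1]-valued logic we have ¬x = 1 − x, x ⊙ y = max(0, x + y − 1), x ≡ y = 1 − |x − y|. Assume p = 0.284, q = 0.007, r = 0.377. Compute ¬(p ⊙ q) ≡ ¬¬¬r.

0.623

p ⊙ q = max(0, 0.284 + 0.007 − 1) = max(0, -0.709) = 0.000
¬(p ⊙ q) = 1 − 0.000 = 1.000
¬r = 1 − 0.377 = 0.623
¬¬r = 1 − 0.623 = 0.377
¬¬¬r = 1 − 0.377 = 0.623
¬(p ⊙ q) ≡ ¬¬¬r = 1 − |1.000 − 0.623| = 1 − 0.377 = 0.623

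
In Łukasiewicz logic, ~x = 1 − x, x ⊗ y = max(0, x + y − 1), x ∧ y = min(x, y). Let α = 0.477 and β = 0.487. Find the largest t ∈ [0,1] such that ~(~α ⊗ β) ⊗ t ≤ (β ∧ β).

~α = 1 − 0.477 = 0.523
~α ⊗ β = max(0, 0.523 + 0.487 − 1) = max(0, 0.010) = 0.010
~(~α ⊗ β) = 1 − 0.010 = 0.990
So the left factor is ~(~α ⊗ β) = 0.990.
β ∧ β = min(0.487, 0.487) = 0.487
So the right-hand bound is β ∧ β = 0.487.
The residuum of the Łukasiewicz t-norm gives the supremum: min(1, 1 − 0.990 + 0.487).
1 − 0.990 + 0.487 = 0.497, so t = min(1, 0.497) = 0.497.
Check: 0.990 ⊗ 0.497 = max(0, 0.487) = 0.487 ≤ 0.487.

0.497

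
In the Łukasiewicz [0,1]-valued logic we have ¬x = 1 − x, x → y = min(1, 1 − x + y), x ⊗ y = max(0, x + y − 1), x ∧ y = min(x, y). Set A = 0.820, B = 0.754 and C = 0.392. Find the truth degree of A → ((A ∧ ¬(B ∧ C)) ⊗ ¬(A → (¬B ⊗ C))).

B ∧ C = min(0.754, 0.392) = 0.392
¬(B ∧ C) = 1 − 0.392 = 0.608
A ∧ ¬(B ∧ C) = min(0.820, 0.608) = 0.608
¬B = 1 − 0.754 = 0.246
¬B ⊗ C = max(0, 0.246 + 0.392 − 1) = max(0, -0.362) = 0.000
A → (¬B ⊗ C) = min(1, 1 − 0.820 + 0.000) = min(1, 0.180) = 0.180
¬(A → (¬B ⊗ C)) = 1 − 0.180 = 0.820
(A ∧ ¬(B ∧ C)) ⊗ ¬(A → (¬B ⊗ C)) = max(0, 0.608 + 0.820 − 1) = max(0, 0.428) = 0.428
A → ((A ∧ ¬(B ∧ C)) ⊗ ¬(A → (¬B ⊗ C))) = min(1, 1 − 0.820 + 0.428) = min(1, 0.608) = 0.608

0.608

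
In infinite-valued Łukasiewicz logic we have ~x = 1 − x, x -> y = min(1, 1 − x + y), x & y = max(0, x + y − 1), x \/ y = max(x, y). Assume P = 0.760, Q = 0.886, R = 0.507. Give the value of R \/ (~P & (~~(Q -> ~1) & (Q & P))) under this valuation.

0.507

~P = 1 − 0.760 = 0.240
~1 = 1 − 1.000 = 0.000
Q -> ~1 = min(1, 1 − 0.886 + 0.000) = min(1, 0.114) = 0.114
~(Q -> ~1) = 1 − 0.114 = 0.886
~~(Q -> ~1) = 1 − 0.886 = 0.114
Q & P = max(0, 0.886 + 0.760 − 1) = max(0, 0.646) = 0.646
~~(Q -> ~1) & (Q & P) = max(0, 0.114 + 0.646 − 1) = max(0, -0.240) = 0.000
~P & (~~(Q -> ~1) & (Q & P)) = max(0, 0.240 + 0.000 − 1) = max(0, -0.760) = 0.000
R \/ (~P & (~~(Q -> ~1) & (Q & P))) = max(0.507, 0.000) = 0.507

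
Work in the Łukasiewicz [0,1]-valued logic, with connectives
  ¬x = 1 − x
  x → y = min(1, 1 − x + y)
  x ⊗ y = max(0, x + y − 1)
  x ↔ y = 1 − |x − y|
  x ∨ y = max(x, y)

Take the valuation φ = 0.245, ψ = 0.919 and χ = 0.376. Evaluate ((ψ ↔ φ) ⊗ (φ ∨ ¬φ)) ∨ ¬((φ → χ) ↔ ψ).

ψ ↔ φ = 1 − |0.919 − 0.245| = 1 − 0.674 = 0.326
¬φ = 1 − 0.245 = 0.755
φ ∨ ¬φ = max(0.245, 0.755) = 0.755
(ψ ↔ φ) ⊗ (φ ∨ ¬φ) = max(0, 0.326 + 0.755 − 1) = max(0, 0.081) = 0.081
φ → χ = min(1, 1 − 0.245 + 0.376) = min(1, 1.131) = 1.000
(φ → χ) ↔ ψ = 1 − |1.000 − 0.919| = 1 − 0.081 = 0.919
¬((φ → χ) ↔ ψ) = 1 − 0.919 = 0.081
((ψ ↔ φ) ⊗ (φ ∨ ¬φ)) ∨ ¬((φ → χ) ↔ ψ) = max(0.081, 0.081) = 0.081

0.081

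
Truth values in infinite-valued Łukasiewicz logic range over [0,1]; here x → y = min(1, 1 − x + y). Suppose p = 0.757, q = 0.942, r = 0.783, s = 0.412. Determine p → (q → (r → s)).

0.930

r → s = min(1, 1 − 0.783 + 0.412) = min(1, 0.629) = 0.629
q → (r → s) = min(1, 1 − 0.942 + 0.629) = min(1, 0.687) = 0.687
p → (q → (r → s)) = min(1, 1 − 0.757 + 0.687) = min(1, 0.930) = 0.930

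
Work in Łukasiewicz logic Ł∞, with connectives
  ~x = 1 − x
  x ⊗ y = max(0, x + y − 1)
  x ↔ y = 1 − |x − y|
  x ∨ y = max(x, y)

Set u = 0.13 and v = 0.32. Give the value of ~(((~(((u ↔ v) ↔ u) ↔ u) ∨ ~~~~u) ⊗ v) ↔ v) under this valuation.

0.32

u ↔ v = 1 − |0.13 − 0.32| = 1 − 0.19 = 0.81
(u ↔ v) ↔ u = 1 − |0.81 − 0.13| = 1 − 0.68 = 0.32
((u ↔ v) ↔ u) ↔ u = 1 − |0.32 − 0.13| = 1 − 0.19 = 0.81
~(((u ↔ v) ↔ u) ↔ u) = 1 − 0.81 = 0.19
~u = 1 − 0.13 = 0.87
~~u = 1 − 0.87 = 0.13
~~~u = 1 − 0.13 = 0.87
~~~~u = 1 − 0.87 = 0.13
~(((u ↔ v) ↔ u) ↔ u) ∨ ~~~~u = max(0.19, 0.13) = 0.19
(~(((u ↔ v) ↔ u) ↔ u) ∨ ~~~~u) ⊗ v = max(0, 0.19 + 0.32 − 1) = max(0, -0.49) = 0.00
((~(((u ↔ v) ↔ u) ↔ u) ∨ ~~~~u) ⊗ v) ↔ v = 1 − |0.00 − 0.32| = 1 − 0.32 = 0.68
~(((~(((u ↔ v) ↔ u) ↔ u) ∨ ~~~~u) ⊗ v) ↔ v) = 1 − 0.68 = 0.32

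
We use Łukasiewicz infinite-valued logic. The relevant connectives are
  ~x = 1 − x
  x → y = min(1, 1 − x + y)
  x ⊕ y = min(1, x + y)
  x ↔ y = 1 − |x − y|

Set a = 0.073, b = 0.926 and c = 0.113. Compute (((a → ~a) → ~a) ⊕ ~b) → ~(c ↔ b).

0.813

~a = 1 − 0.073 = 0.927
a → ~a = min(1, 1 − 0.073 + 0.927) = min(1, 1.854) = 1.000
(a → ~a) → ~a = min(1, 1 − 1.000 + 0.927) = min(1, 0.927) = 0.927
~b = 1 − 0.926 = 0.074
((a → ~a) → ~a) ⊕ ~b = min(1, 0.927 + 0.074) = min(1, 1.001) = 1.000
c ↔ b = 1 − |0.113 − 0.926| = 1 − 0.813 = 0.187
~(c ↔ b) = 1 − 0.187 = 0.813
(((a → ~a) → ~a) ⊕ ~b) → ~(c ↔ b) = min(1, 1 − 1.000 + 0.813) = min(1, 0.813) = 0.813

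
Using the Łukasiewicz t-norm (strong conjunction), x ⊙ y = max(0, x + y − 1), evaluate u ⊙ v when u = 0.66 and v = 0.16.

0.00

u ⊙ v = max(0, 0.66 + 0.16 − 1) = max(0, -0.18) = 0.00
For comparison, the Gödel (minimum) t-norm min(x, y) would give 0.16.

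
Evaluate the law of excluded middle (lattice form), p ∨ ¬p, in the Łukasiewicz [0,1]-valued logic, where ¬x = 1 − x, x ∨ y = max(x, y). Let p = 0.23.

¬p = 1 − 0.23 = 0.77
p ∨ ¬p = max(0.23, 0.77) = 0.77
(The value 0.77 < 1 shows this instance is not satisfied; not a Ł∞-tautology — its value is max(a, 1−a).)

0.77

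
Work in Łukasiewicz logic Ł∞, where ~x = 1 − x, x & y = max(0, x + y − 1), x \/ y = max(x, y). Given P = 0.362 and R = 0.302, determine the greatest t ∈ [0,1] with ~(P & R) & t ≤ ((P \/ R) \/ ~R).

P & R = max(0, 0.362 + 0.302 − 1) = max(0, -0.336) = 0.000
~(P & R) = 1 − 0.000 = 1.000
So the left factor is ~(P & R) = 1.000.
P \/ R = max(0.362, 0.302) = 0.362
~R = 1 − 0.302 = 0.698
(P \/ R) \/ ~R = max(0.362, 0.698) = 0.698
So the right-hand bound is (P \/ R) \/ ~R = 0.698.
The residuum of the Łukasiewicz t-norm gives the supremum: min(1, 1 − 1.000 + 0.698).
1 − 1.000 + 0.698 = 0.698, so t = min(1, 0.698) = 0.698.
Check: 1.000 & 0.698 = max(0, 0.698) = 0.698 ≤ 0.698.

0.698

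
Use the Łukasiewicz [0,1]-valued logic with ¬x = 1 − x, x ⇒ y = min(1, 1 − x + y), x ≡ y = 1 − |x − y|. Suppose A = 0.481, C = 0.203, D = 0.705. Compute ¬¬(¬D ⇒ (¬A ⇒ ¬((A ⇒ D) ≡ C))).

1.000

¬D = 1 − 0.705 = 0.295
¬A = 1 − 0.481 = 0.519
A ⇒ D = min(1, 1 − 0.481 + 0.705) = min(1, 1.224) = 1.000
(A ⇒ D) ≡ C = 1 − |1.000 − 0.203| = 1 − 0.797 = 0.203
¬((A ⇒ D) ≡ C) = 1 − 0.203 = 0.797
¬A ⇒ ¬((A ⇒ D) ≡ C) = min(1, 1 − 0.519 + 0.797) = min(1, 1.278) = 1.000
¬D ⇒ (¬A ⇒ ¬((A ⇒ D) ≡ C)) = min(1, 1 − 0.295 + 1.000) = min(1, 1.705) = 1.000
¬(¬D ⇒ (¬A ⇒ ¬((A ⇒ D) ≡ C))) = 1 − 1.000 = 0.000
¬¬(¬D ⇒ (¬A ⇒ ¬((A ⇒ D) ≡ C))) = 1 − 0.000 = 1.000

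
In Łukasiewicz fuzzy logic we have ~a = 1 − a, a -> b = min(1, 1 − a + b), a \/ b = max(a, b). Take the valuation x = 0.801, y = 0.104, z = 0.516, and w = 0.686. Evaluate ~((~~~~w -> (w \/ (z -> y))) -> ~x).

0.801

~w = 1 − 0.686 = 0.314
~~w = 1 − 0.314 = 0.686
~~~w = 1 − 0.686 = 0.314
~~~~w = 1 − 0.314 = 0.686
z -> y = min(1, 1 − 0.516 + 0.104) = min(1, 0.588) = 0.588
w \/ (z -> y) = max(0.686, 0.588) = 0.686
~~~~w -> (w \/ (z -> y)) = min(1, 1 − 0.686 + 0.686) = min(1, 1.000) = 1.000
~x = 1 − 0.801 = 0.199
(~~~~w -> (w \/ (z -> y))) -> ~x = min(1, 1 − 1.000 + 0.199) = min(1, 0.199) = 0.199
~((~~~~w -> (w \/ (z -> y))) -> ~x) = 1 − 0.199 = 0.801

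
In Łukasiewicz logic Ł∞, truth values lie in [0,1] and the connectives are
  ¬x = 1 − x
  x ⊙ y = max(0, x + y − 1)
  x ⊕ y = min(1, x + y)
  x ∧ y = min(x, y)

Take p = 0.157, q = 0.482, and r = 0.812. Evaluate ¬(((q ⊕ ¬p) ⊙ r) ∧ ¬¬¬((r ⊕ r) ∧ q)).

¬p = 1 − 0.157 = 0.843
q ⊕ ¬p = min(1, 0.482 + 0.843) = min(1, 1.325) = 1.000
(q ⊕ ¬p) ⊙ r = max(0, 1.000 + 0.812 − 1) = max(0, 0.812) = 0.812
r ⊕ r = min(1, 0.812 + 0.812) = min(1, 1.624) = 1.000
(r ⊕ r) ∧ q = min(1.000, 0.482) = 0.482
¬((r ⊕ r) ∧ q) = 1 − 0.482 = 0.518
¬¬((r ⊕ r) ∧ q) = 1 − 0.518 = 0.482
¬¬¬((r ⊕ r) ∧ q) = 1 − 0.482 = 0.518
((q ⊕ ¬p) ⊙ r) ∧ ¬¬¬((r ⊕ r) ∧ q) = min(0.812, 0.518) = 0.518
¬(((q ⊕ ¬p) ⊙ r) ∧ ¬¬¬((r ⊕ r) ∧ q)) = 1 − 0.518 = 0.482

0.482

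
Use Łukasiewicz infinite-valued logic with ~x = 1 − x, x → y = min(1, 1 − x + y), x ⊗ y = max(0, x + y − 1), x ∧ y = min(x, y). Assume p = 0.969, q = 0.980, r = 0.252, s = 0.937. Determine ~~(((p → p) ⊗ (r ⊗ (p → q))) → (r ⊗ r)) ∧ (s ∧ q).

p → p = min(1, 1 − 0.969 + 0.969) = min(1, 1.000) = 1.000
p → q = min(1, 1 − 0.969 + 0.980) = min(1, 1.011) = 1.000
r ⊗ (p → q) = max(0, 0.252 + 1.000 − 1) = max(0, 0.252) = 0.252
(p → p) ⊗ (r ⊗ (p → q)) = max(0, 1.000 + 0.252 − 1) = max(0, 0.252) = 0.252
r ⊗ r = max(0, 0.252 + 0.252 − 1) = max(0, -0.496) = 0.000
((p → p) ⊗ (r ⊗ (p → q))) → (r ⊗ r) = min(1, 1 − 0.252 + 0.000) = min(1, 0.748) = 0.748
~(((p → p) ⊗ (r ⊗ (p → q))) → (r ⊗ r)) = 1 − 0.748 = 0.252
~~(((p → p) ⊗ (r ⊗ (p → q))) → (r ⊗ r)) = 1 − 0.252 = 0.748
s ∧ q = min(0.937, 0.980) = 0.937
~~(((p → p) ⊗ (r ⊗ (p → q))) → (r ⊗ r)) ∧ (s ∧ q) = min(0.748, 0.937) = 0.748

0.748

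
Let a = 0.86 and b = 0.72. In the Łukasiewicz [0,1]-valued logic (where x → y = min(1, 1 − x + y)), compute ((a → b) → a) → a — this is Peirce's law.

a → b = min(1, 1 − 0.86 + 0.72) = min(1, 0.86) = 0.86
(a → b) → a = min(1, 1 − 0.86 + 0.86) = min(1, 1.00) = 1.00
((a → b) → a) → a = min(1, 1 − 1.00 + 0.86) = min(1, 0.86) = 0.86
(The value 0.86 < 1 shows this instance is not satisfied; not a Ł∞-tautology in general.)

0.86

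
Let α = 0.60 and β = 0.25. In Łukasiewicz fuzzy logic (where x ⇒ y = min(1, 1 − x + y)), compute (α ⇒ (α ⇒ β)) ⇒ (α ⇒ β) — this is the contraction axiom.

0.65

α ⇒ β = min(1, 1 − 0.60 + 0.25) = min(1, 0.65) = 0.65
α ⇒ (α ⇒ β) = min(1, 1 − 0.60 + 0.65) = min(1, 1.05) = 1.00
(α ⇒ (α ⇒ β)) ⇒ (α ⇒ β) = min(1, 1 − 1.00 + 0.65) = min(1, 0.65) = 0.65
(The value 0.65 < 1 shows this instance is not satisfied; fails in Ł∞ (the t-norm is not idempotent).)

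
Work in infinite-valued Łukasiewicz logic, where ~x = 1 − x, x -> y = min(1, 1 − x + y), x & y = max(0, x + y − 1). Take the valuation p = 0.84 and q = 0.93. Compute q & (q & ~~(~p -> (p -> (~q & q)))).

~p = 1 − 0.84 = 0.16
~q = 1 − 0.93 = 0.07
~q & q = max(0, 0.07 + 0.93 − 1) = max(0, 0.00) = 0.00
p -> (~q & q) = min(1, 1 − 0.84 + 0.00) = min(1, 0.16) = 0.16
~p -> (p -> (~q & q)) = min(1, 1 − 0.16 + 0.16) = min(1, 1.00) = 1.00
~(~p -> (p -> (~q & q))) = 1 − 1.00 = 0.00
~~(~p -> (p -> (~q & q))) = 1 − 0.00 = 1.00
q & ~~(~p -> (p -> (~q & q))) = max(0, 0.93 + 1.00 − 1) = max(0, 0.93) = 0.93
q & (q & ~~(~p -> (p -> (~q & q)))) = max(0, 0.93 + 0.93 − 1) = max(0, 0.86) = 0.86

0.86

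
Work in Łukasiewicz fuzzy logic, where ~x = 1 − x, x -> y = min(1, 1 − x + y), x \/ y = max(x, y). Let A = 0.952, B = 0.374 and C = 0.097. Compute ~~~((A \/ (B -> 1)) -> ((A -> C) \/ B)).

B -> 1 = min(1, 1 − 0.374 + 1.000) = min(1, 1.626) = 1.000
A \/ (B -> 1) = max(0.952, 1.000) = 1.000
A -> C = min(1, 1 − 0.952 + 0.097) = min(1, 0.145) = 0.145
(A -> C) \/ B = max(0.145, 0.374) = 0.374
(A \/ (B -> 1)) -> ((A -> C) \/ B) = min(1, 1 − 1.000 + 0.374) = min(1, 0.374) = 0.374
~((A \/ (B -> 1)) -> ((A -> C) \/ B)) = 1 − 0.374 = 0.626
~~((A \/ (B -> 1)) -> ((A -> C) \/ B)) = 1 − 0.626 = 0.374
~~~((A \/ (B -> 1)) -> ((A -> C) \/ B)) = 1 − 0.374 = 0.626

0.626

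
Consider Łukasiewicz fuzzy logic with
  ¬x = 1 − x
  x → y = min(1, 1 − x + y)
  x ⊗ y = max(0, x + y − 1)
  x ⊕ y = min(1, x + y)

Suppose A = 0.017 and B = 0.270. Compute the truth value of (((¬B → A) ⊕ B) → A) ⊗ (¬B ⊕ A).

¬B = 1 − 0.270 = 0.730
¬B → A = min(1, 1 − 0.730 + 0.017) = min(1, 0.287) = 0.287
(¬B → A) ⊕ B = min(1, 0.287 + 0.270) = min(1, 0.557) = 0.557
((¬B → A) ⊕ B) → A = min(1, 1 − 0.557 + 0.017) = min(1, 0.460) = 0.460
¬B ⊕ A = min(1, 0.730 + 0.017) = min(1, 0.747) = 0.747
(((¬B → A) ⊕ B) → A) ⊗ (¬B ⊕ A) = max(0, 0.460 + 0.747 − 1) = max(0, 0.207) = 0.207

0.207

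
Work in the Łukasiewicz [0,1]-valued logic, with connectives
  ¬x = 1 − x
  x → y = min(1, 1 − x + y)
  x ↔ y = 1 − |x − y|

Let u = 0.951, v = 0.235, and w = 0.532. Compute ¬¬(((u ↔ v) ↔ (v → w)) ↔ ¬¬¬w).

0.816

u ↔ v = 1 − |0.951 − 0.235| = 1 − 0.716 = 0.284
v → w = min(1, 1 − 0.235 + 0.532) = min(1, 1.297) = 1.000
(u ↔ v) ↔ (v → w) = 1 − |0.284 − 1.000| = 1 − 0.716 = 0.284
¬w = 1 − 0.532 = 0.468
¬¬w = 1 − 0.468 = 0.532
¬¬¬w = 1 − 0.532 = 0.468
((u ↔ v) ↔ (v → w)) ↔ ¬¬¬w = 1 − |0.284 − 0.468| = 1 − 0.184 = 0.816
¬(((u ↔ v) ↔ (v → w)) ↔ ¬¬¬w) = 1 − 0.816 = 0.184
¬¬(((u ↔ v) ↔ (v → w)) ↔ ¬¬¬w) = 1 − 0.184 = 0.816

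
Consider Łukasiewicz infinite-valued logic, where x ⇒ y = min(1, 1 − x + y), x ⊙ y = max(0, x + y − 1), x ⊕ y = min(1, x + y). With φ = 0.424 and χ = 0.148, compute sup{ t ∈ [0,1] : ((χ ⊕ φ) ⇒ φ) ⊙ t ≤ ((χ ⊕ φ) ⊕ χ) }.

χ ⊕ φ = min(1, 0.148 + 0.424) = min(1, 0.572) = 0.572
(χ ⊕ φ) ⇒ φ = min(1, 1 − 0.572 + 0.424) = min(1, 0.852) = 0.852
So the left factor is (χ ⊕ φ) ⇒ φ = 0.852.
(χ ⊕ φ) ⊕ χ = min(1, 0.572 + 0.148) = min(1, 0.720) = 0.720
So the right-hand bound is (χ ⊕ φ) ⊕ χ = 0.720.
The residuum of the Łukasiewicz t-norm gives the supremum: min(1, 1 − 0.852 + 0.720).
1 − 0.852 + 0.720 = 0.868, so t = min(1, 0.868) = 0.868.
Check: 0.852 ⊙ 0.868 = max(0, 0.720) = 0.720 ≤ 0.720.

0.868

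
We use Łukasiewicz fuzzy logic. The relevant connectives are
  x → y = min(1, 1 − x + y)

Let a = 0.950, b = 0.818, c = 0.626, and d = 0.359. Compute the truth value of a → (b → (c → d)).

c → d = min(1, 1 − 0.626 + 0.359) = min(1, 0.733) = 0.733
b → (c → d) = min(1, 1 − 0.818 + 0.733) = min(1, 0.915) = 0.915
a → (b → (c → d)) = min(1, 1 − 0.950 + 0.915) = min(1, 0.965) = 0.965

0.965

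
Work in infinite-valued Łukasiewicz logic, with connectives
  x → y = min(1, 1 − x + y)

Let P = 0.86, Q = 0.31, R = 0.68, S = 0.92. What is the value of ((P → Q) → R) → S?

0.92

P → Q = min(1, 1 − 0.86 + 0.31) = min(1, 0.45) = 0.45
(P → Q) → R = min(1, 1 − 0.45 + 0.68) = min(1, 1.23) = 1.00
((P → Q) → R) → S = min(1, 1 − 1.00 + 0.92) = min(1, 0.92) = 0.92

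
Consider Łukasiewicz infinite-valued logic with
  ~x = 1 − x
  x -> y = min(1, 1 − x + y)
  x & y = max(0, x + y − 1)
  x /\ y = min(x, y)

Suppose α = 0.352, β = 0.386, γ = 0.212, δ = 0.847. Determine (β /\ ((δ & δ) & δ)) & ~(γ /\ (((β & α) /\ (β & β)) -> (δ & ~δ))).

δ & δ = max(0, 0.847 + 0.847 − 1) = max(0, 0.694) = 0.694
(δ & δ) & δ = max(0, 0.694 + 0.847 − 1) = max(0, 0.541) = 0.541
β /\ ((δ & δ) & δ) = min(0.386, 0.541) = 0.386
β & α = max(0, 0.386 + 0.352 − 1) = max(0, -0.262) = 0.000
β & β = max(0, 0.386 + 0.386 − 1) = max(0, -0.228) = 0.000
(β & α) /\ (β & β) = min(0.000, 0.000) = 0.000
~δ = 1 − 0.847 = 0.153
δ & ~δ = max(0, 0.847 + 0.153 − 1) = max(0, 0.000) = 0.000
((β & α) /\ (β & β)) -> (δ & ~δ) = min(1, 1 − 0.000 + 0.000) = min(1, 1.000) = 1.000
γ /\ (((β & α) /\ (β & β)) -> (δ & ~δ)) = min(0.212, 1.000) = 0.212
~(γ /\ (((β & α) /\ (β & β)) -> (δ & ~δ))) = 1 − 0.212 = 0.788
(β /\ ((δ & δ) & δ)) & ~(γ /\ (((β & α) /\ (β & β)) -> (δ & ~δ))) = max(0, 0.386 + 0.788 − 1) = max(0, 0.174) = 0.174

0.174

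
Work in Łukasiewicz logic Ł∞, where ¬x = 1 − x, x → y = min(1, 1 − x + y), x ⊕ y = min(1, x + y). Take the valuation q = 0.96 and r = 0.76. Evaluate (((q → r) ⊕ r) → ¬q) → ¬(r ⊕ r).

q → r = min(1, 1 − 0.96 + 0.76) = min(1, 0.80) = 0.80
(q → r) ⊕ r = min(1, 0.80 + 0.76) = min(1, 1.56) = 1.00
¬q = 1 − 0.96 = 0.04
((q → r) ⊕ r) → ¬q = min(1, 1 − 1.00 + 0.04) = min(1, 0.04) = 0.04
r ⊕ r = min(1, 0.76 + 0.76) = min(1, 1.52) = 1.00
¬(r ⊕ r) = 1 − 1.00 = 0.00
(((q → r) ⊕ r) → ¬q) → ¬(r ⊕ r) = min(1, 1 − 0.04 + 0.00) = min(1, 0.96) = 0.96

0.96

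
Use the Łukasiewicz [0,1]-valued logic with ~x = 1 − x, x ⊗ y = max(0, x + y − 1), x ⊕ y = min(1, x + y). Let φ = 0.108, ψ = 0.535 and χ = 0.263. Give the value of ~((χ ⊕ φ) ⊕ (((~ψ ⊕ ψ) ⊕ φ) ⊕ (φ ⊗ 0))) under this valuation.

χ ⊕ φ = min(1, 0.263 + 0.108) = min(1, 0.371) = 0.371
~ψ = 1 − 0.535 = 0.465
~ψ ⊕ ψ = min(1, 0.465 + 0.535) = min(1, 1.000) = 1.000
(~ψ ⊕ ψ) ⊕ φ = min(1, 1.000 + 0.108) = min(1, 1.108) = 1.000
φ ⊗ 0 = max(0, 0.108 + 0.000 − 1) = max(0, -0.892) = 0.000
((~ψ ⊕ ψ) ⊕ φ) ⊕ (φ ⊗ 0) = min(1, 1.000 + 0.000) = min(1, 1.000) = 1.000
(χ ⊕ φ) ⊕ (((~ψ ⊕ ψ) ⊕ φ) ⊕ (φ ⊗ 0)) = min(1, 0.371 + 1.000) = min(1, 1.371) = 1.000
~((χ ⊕ φ) ⊕ (((~ψ ⊕ ψ) ⊕ φ) ⊕ (φ ⊗ 0))) = 1 − 1.000 = 0.000

0.000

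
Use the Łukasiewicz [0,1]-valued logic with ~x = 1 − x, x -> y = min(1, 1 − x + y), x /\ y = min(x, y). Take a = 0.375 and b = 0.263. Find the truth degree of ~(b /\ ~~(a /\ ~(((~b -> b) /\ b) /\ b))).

0.737

~b = 1 − 0.263 = 0.737
~b -> b = min(1, 1 − 0.737 + 0.263) = min(1, 0.526) = 0.526
(~b -> b) /\ b = min(0.526, 0.263) = 0.263
((~b -> b) /\ b) /\ b = min(0.263, 0.263) = 0.263
~(((~b -> b) /\ b) /\ b) = 1 − 0.263 = 0.737
a /\ ~(((~b -> b) /\ b) /\ b) = min(0.375, 0.737) = 0.375
~(a /\ ~(((~b -> b) /\ b) /\ b)) = 1 − 0.375 = 0.625
~~(a /\ ~(((~b -> b) /\ b) /\ b)) = 1 − 0.625 = 0.375
b /\ ~~(a /\ ~(((~b -> b) /\ b) /\ b)) = min(0.263, 0.375) = 0.263
~(b /\ ~~(a /\ ~(((~b -> b) /\ b) /\ b))) = 1 − 0.263 = 0.737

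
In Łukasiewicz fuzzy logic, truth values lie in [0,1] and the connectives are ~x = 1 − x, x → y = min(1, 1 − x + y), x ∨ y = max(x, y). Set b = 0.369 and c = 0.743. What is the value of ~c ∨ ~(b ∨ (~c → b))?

~c = 1 − 0.743 = 0.257
~c → b = min(1, 1 − 0.257 + 0.369) = min(1, 1.112) = 1.000
b ∨ (~c → b) = max(0.369, 1.000) = 1.000
~(b ∨ (~c → b)) = 1 − 1.000 = 0.000
~c ∨ ~(b ∨ (~c → b)) = max(0.257, 0.000) = 0.257

0.257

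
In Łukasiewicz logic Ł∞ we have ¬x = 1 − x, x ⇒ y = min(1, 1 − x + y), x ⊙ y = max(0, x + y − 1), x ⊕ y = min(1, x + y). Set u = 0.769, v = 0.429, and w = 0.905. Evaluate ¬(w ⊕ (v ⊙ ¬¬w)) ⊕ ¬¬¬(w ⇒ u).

¬w = 1 − 0.905 = 0.095
¬¬w = 1 − 0.095 = 0.905
v ⊙ ¬¬w = max(0, 0.429 + 0.905 − 1) = max(0, 0.334) = 0.334
w ⊕ (v ⊙ ¬¬w) = min(1, 0.905 + 0.334) = min(1, 1.239) = 1.000
¬(w ⊕ (v ⊙ ¬¬w)) = 1 − 1.000 = 0.000
w ⇒ u = min(1, 1 − 0.905 + 0.769) = min(1, 0.864) = 0.864
¬(w ⇒ u) = 1 − 0.864 = 0.136
¬¬(w ⇒ u) = 1 − 0.136 = 0.864
¬¬¬(w ⇒ u) = 1 − 0.864 = 0.136
¬(w ⊕ (v ⊙ ¬¬w)) ⊕ ¬¬¬(w ⇒ u) = min(1, 0.000 + 0.136) = min(1, 0.136) = 0.136

0.136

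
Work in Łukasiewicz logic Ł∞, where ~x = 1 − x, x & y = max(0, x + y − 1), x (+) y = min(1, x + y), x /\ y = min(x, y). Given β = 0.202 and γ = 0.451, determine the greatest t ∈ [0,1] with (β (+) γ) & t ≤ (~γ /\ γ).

0.798

β (+) γ = min(1, 0.202 + 0.451) = min(1, 0.653) = 0.653
So the left factor is β (+) γ = 0.653.
~γ = 1 − 0.451 = 0.549
~γ /\ γ = min(0.549, 0.451) = 0.451
So the right-hand bound is ~γ /\ γ = 0.451.
The residuum of the Łukasiewicz t-norm gives the supremum: min(1, 1 − 0.653 + 0.451).
1 − 0.653 + 0.451 = 0.798, so t = min(1, 0.798) = 0.798.
Check: 0.653 & 0.798 = max(0, 0.451) = 0.451 ≤ 0.451.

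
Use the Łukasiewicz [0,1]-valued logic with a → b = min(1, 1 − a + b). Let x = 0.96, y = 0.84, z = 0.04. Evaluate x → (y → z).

y → z = min(1, 1 − 0.84 + 0.04) = min(1, 0.20) = 0.20
x → (y → z) = min(1, 1 − 0.96 + 0.20) = min(1, 0.24) = 0.24

0.24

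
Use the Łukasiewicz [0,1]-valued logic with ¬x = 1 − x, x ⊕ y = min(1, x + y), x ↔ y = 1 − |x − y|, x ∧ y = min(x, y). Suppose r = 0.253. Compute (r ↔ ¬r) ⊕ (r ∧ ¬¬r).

¬r = 1 − 0.253 = 0.747
r ↔ ¬r = 1 − |0.253 − 0.747| = 1 − 0.494 = 0.506
¬¬r = 1 − 0.747 = 0.253
r ∧ ¬¬r = min(0.253, 0.253) = 0.253
(r ↔ ¬r) ⊕ (r ∧ ¬¬r) = min(1, 0.506 + 0.253) = min(1, 0.759) = 0.759

0.759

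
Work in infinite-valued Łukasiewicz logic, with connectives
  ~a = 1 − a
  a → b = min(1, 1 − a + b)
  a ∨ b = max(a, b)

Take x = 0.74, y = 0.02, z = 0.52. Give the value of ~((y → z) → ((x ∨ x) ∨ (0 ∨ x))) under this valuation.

y → z = min(1, 1 − 0.02 + 0.52) = min(1, 1.50) = 1.00
x ∨ x = max(0.74, 0.74) = 0.74
0 ∨ x = max(0.00, 0.74) = 0.74
(x ∨ x) ∨ (0 ∨ x) = max(0.74, 0.74) = 0.74
(y → z) → ((x ∨ x) ∨ (0 ∨ x)) = min(1, 1 − 1.00 + 0.74) = min(1, 0.74) = 0.74
~((y → z) → ((x ∨ x) ∨ (0 ∨ x))) = 1 − 0.74 = 0.26

0.26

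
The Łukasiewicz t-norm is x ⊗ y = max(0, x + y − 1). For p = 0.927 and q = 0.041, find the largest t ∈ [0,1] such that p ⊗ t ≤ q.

0.114

The residuum of the Łukasiewicz t-norm gives the supremum: min(1, 1 − 0.927 + 0.041).
1 − 0.927 + 0.041 = 0.114, so t = min(1, 0.114) = 0.114.
Check: 0.927 ⊗ 0.114 = max(0, 0.041) = 0.041 ≤ 0.041.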